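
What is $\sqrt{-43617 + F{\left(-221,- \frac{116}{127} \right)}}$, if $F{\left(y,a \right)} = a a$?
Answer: $\frac{i \sqrt{703485137}}{127} \approx 208.84 i$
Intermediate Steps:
$F{\left(y,a \right)} = a^{2}$
$\sqrt{-43617 + F{\left(-221,- \frac{116}{127} \right)}} = \sqrt{-43617 + \left(- \frac{116}{127}\right)^{2}} = \sqrt{-43617 + \frac{13456}{16129}} = \sqrt{- \frac{703485137}{16129}} = \frac{i \sqrt{703485137}}{127}$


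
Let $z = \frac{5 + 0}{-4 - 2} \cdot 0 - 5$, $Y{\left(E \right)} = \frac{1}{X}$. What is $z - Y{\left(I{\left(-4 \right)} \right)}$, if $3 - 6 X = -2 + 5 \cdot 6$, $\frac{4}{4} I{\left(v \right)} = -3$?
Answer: $- \frac{119}{25} \approx -4.76$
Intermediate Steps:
$I{\left(v \right)} = -3$
$X = - \frac{25}{6}$ ($X = \frac{1}{2} - \frac{-2 + 5 \cdot 6}{6} = \frac{1}{2} - \frac{-2 + 30}{6} = \frac{1}{2} - \frac{14}{3} = - \frac{25}{6} \approx -4.1667$)
$Y{\left(E \right)} = - \frac{6}{25}$ ($Y{\left(E \right)} = \frac{1}{- \frac{25}{6}} = - \frac{6}{25}$)
$z = -5$ ($z = \frac{5}{-6} \cdot 0 - 5 = 5 \left(- \frac{1}{6}\right) 0 - 5 = \left(- \frac{5}{6}\right) 0 - 5 = 0 - 5 = -5$)
$z - Y{\left(I{\left(-4 \right)} \right)} = -5 - - \frac{6}{25} = -5 + \frac{6}{25} = - \frac{119}{25}$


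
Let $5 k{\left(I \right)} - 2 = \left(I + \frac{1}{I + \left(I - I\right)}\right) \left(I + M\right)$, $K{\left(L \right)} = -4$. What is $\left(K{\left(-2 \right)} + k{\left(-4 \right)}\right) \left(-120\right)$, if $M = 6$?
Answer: $636$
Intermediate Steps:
$k{\left(I \right)} = \frac{2}{5} + \frac{\left(6 + I\right) \left(I + \frac{1}{I}\right)}{5}$ ($k{\left(I \right)} = \frac{2}{5} + \frac{\left(I + \frac{1}{I + \left(I - I\right)}\right) \left(I + 6\right)}{5} = \frac{2}{5} + \frac{\left(I + \frac{1}{I + 0}\right) \left(6 + I\right)}{5} = \frac{2}{5} + \frac{\left(I + \frac{1}{I}\right) \left(6 + I\right)}{5} = \frac{2}{5} + \frac{\left(6 + I\right) \left(I + \frac{1}{I}\right)}{5}$)
$\left(K{\left(-2 \right)} + k{\left(-4 \right)}\right) \left(-120\right) = \left(-4 + \frac{6 - 4 \left(3 + \left(-4\right)^{2} + 6 \left(-4\right)\right)}{5 \left(-4\right)}\right) \left(-120\right) = \left(-4 + \frac{1}{5} \left(- \frac{1}{4}\right) \left(6 - 4 \left(3 + 16 - 24\right)\right)\right) \left(-120\right) = \left(-4 + \frac{1}{5} \left(- \frac{1}{4}\right) \left(6 - -20\right)\right) \left(-120\right) = \left(-4 + \frac{1}{5} \left(- \frac{1}{4}\right) \left(6 + 20\right)\right) \left(-120\right) = \left(-4 + \frac{1}{5} \left(- \frac{1}{4}\right) 26\right) \left(-120\right) = \left(-4 - \frac{13}{10}\right) \left(-120\right) = \left(- \frac{53}{10}\right) \left(-120\right) = 636$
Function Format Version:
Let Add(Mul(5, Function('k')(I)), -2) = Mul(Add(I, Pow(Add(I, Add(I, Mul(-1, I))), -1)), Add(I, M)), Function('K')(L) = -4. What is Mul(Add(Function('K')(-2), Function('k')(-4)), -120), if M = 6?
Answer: 636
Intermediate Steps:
Function('k')(I) = Add(Rational(2, 5), Mul(Rational(1, 5), Add(6, I), Add(I, Pow(I, -1)))) (Function('k')(I) = Add(Rational(2, 5), Mul(Rational(1, 5), Mul(Add(I, Pow(Add(I, Add(I, Mul(-1, I))), -1)), Add(I, 6)))) = Add(Rational(2, 5), Mul(Rational(1, 5), Mul(Add(I, Pow(Add(I, 0), -1)), Add(6, I)))) = Add(Rational(2, 5), Mul(Rational(1, 5), Mul(Add(I, Pow(I, -1)), Add(6, I)))) = Add(Rational(2, 5), Mul(Rational(1, 5), Mul(Add(6, I), Add(I, Pow(I, -1))))) = Add(Rational(2, 5), Mul(Rational(1, 5), Add(6, I), Add(I, Pow(I, -1)))))
Mul(Add(Function('K')(-2), Function('k')(-4)), -120) = Mul(Add(-4, Mul(Rational(1, 5), Pow(-4, -1), Add(6, Mul(-4, Add(3, Pow(-4, 2), Mul(6, -4)))))), -120) = Mul(Add(-4, Mul(Rational(1, 5), Rational(-1, 4), Add(6, Mul(-4, Add(3, 16, -24))))), -120) = Mul(Add(-4, Mul(Rational(1, 5), Rational(-1, 4), Add(6, Mul(-4, -5)))), -120) = Mul(Add(-4, Mul(Rational(1, 5), Rational(-1, 4), Add(6, 20))), -120) = Mul(Add(-4, Mul(Rational(1, 5), Rational(-1, 4), 26)), -120) = Mul(Add(-4, Rational(-13, 10)), -120) = Mul(Rational(-53, 10), -120) = 636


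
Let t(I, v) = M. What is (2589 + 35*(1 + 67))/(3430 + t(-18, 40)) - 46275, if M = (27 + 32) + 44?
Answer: -163484606/3533 ≈ -46274.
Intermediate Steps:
M = 103 (M = 59 + 44 = 103)
t(I, v) = 103
(2589 + 35*(1 + 67))/(3430 + t(-18, 40)) - 46275 = (2589 + 35*(1 + 67))/(3430 + 103) - 46275 = (2589 + 35*68)/3533 - 46275 = (2589 + 2380)*(1/3533) - 46275 = 4969*(1/3533) - 46275 = 4969/3533 - 46275 = -163484606/3533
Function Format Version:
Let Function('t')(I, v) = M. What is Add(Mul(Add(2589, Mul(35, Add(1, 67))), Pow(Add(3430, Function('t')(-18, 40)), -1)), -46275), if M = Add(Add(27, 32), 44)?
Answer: Rational(-163484606, 3533) ≈ -46274.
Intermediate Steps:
M = 103 (M = Add(59, 44) = 103)
Function('t')(I, v) = 103
Add(Mul(Add(2589, Mul(35, Add(1, 67))), Pow(Add(3430, Function('t')(-18, 40)), -1)), -46275) = Add(Mul(Add(2589, Mul(35, Add(1, 67))), Pow(Add(3430, 103), -1)), -46275) = Add(Mul(Add(2589, Mul(35, 68)), Pow(3533, -1)), -46275) = Add(Mul(Add(2589, 2380), Rational(1, 3533)), -46275) = Add(Mul(4969, Rational(1, 3533)), -46275) = Add(Rational(4969, 3533), -46275) = Rational(-163484606, 3533)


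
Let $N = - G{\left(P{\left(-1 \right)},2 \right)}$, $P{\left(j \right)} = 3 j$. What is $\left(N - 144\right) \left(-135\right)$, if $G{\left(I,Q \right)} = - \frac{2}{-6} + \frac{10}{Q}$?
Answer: $20160$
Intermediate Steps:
$G{\left(I,Q \right)} = \frac{1}{3} + \frac{10}{Q}$ ($G{\left(I,Q \right)} = \left(-2\right) \left(- \frac{1}{6}\right) + \frac{10}{Q} = \frac{1}{3} + \frac{10}{Q}$)
$N = - \frac{16}{3}$ ($N = - \frac{30 + 2}{3 \cdot 2} = - \frac{32}{3 \cdot 2} = \left(-1\right) \frac{16}{3} = - \frac{16}{3} \approx -5.3333$)
$\left(N - 144\right) \left(-135\right) = \left(- \frac{16}{3} - 144\right) \left(-135\right) = \left(- \frac{448}{3}\right) \left(-135\right) = 20160$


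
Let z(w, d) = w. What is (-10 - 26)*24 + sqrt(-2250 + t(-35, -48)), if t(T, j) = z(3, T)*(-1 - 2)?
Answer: -864 + 3*I*sqrt(251) ≈ -864.0 + 47.529*I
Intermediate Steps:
t(T, j) = -9 (t(T, j) = 3*(-1 - 2) = 3*(-3) = -9)
(-10 - 26)*24 + sqrt(-2250 + t(-35, -48)) = (-10 - 26)*24 + sqrt(-2250 - 9) = -36*24 + sqrt(-2259) = -864 + 3*I*sqrt(251)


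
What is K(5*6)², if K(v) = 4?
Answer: 16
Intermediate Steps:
K(5*6)² = 4² = 16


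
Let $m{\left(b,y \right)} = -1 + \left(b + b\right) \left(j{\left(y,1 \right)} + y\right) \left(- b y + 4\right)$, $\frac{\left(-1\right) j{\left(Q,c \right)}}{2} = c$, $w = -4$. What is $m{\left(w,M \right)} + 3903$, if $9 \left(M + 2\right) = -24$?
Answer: $\frac{28078}{9} \approx 3119.8$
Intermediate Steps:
$M = - \frac{14}{3}$ ($M = -2 + \frac{1}{9} \left(-24\right) = -2 - \frac{8}{3} = - \frac{14}{3} \approx -4.6667$)
$j{\left(Q,c \right)} = - 2 c$
$m{\left(b,y \right)} = -1 + 2 b \left(-2 + y\right) \left(4 - b y\right)$ ($m{\left(b,y \right)} = -1 + \left(b + b\right) \left(\left(-2\right) 1 + y\right) \left(- b y + 4\right) = -1 + 2 b \left(-2 + y\right) \left(- b y + 4\right) = -1 + 2 b \left(-2 + y\right) \left(4 - b y\right)$)
$m{\left(w,M \right)} + 3903 = \left(-1 - -64 - 2 \left(-4\right)^{2} \left(- \frac{14}{3}\right)^{2} + 4 \left(- \frac{14}{3}\right) \left(-4\right)^{2} + 8 \left(-4\right) \left(- \frac{14}{3}\right)\right) + 3903 = \left(-1 + 64 - 32 \cdot \frac{196}{9} + 4 \left(- \frac{14}{3}\right) 16 + \frac{448}{3}\right) + 3903 = \left(-1 + 64 - \frac{6272}{9} - \frac{896}{3} + \frac{448}{3}\right) + 3903 = - \frac{7049}{9} + 3903 = \frac{28078}{9}$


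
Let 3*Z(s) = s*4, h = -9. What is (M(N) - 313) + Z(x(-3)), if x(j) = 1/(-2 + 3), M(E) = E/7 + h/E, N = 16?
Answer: -104141/336 ≈ -309.94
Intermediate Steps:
M(E) = -9/E + E/7 (M(E) = E/7 - 9/E = -9/E + E/7)
x(j) = 1 (x(j) = 1/1 = 1)
Z(s) = 4*s/3 (Z(s) = (s*4)/3 = (4*s)/3 = 4*s/3)
(M(N) - 313) + Z(x(-3)) = ((-9/16 + (⅐)*16) - 313) + (4/3)*1 = ((-9*1/16 + 16/7) - 313) + 4/3 = ((-9/16 + 16/7) - 313) + 4/3 = (193/112 - 313) + 4/3 = -34863/112 + 4/3 = -104141/336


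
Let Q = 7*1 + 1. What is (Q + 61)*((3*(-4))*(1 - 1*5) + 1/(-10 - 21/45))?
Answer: 518949/157 ≈ 3305.4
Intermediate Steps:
Q = 8 (Q = 7 + 1 = 8)
(Q + 61)*((3*(-4))*(1 - 1*5) + 1/(-10 - 21/45)) = (8 + 61)*((3*(-4))*(1 - 1*5) + 1/(-10 - 21/45)) = 69*(-12*(1 - 5) + 1/(-10 - 21*1/45)) = 69*(-12*(-4) + 1/(-10 - 7/15)) = 69*(48 + 1/(-157/15)) = 69*(48 - 15/157) = 69*(7521/157) = 518949/157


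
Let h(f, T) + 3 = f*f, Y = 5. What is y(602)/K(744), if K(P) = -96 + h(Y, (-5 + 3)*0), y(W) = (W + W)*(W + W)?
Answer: -724808/37 ≈ -19589.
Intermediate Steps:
y(W) = 4*W**2 (y(W) = (2*W)*(2*W) = 4*W**2)
h(f, T) = -3 + f**2 (h(f, T) = -3 + f*f = -3 + f**2)
K(P) = -74 (K(P) = -96 + (-3 + 5**2) = -96 + (-3 + 25) = -96 + 22 = -74)
y(602)/K(744) = (4*602**2)/(-74) = (4*362404)*(-1/74) = 1449616*(-1/74) = -724808/37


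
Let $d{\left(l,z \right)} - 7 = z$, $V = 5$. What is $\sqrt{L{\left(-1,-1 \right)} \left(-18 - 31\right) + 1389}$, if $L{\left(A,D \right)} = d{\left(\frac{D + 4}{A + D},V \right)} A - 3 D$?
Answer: $\sqrt{1830} \approx 42.779$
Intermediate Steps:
$d{\left(l,z \right)} = 7 + z$
$L{\left(A,D \right)} = - 3 D + 12 A$ ($L{\left(A,D \right)} = \left(7 + 5\right) A - 3 D = 12 A - 3 D = - 3 D + 12 A$)
$\sqrt{L{\left(-1,-1 \right)} \left(-18 - 31\right) + 1389} = \sqrt{\left(\left(-3\right) \left(-1\right) + 12 \left(-1\right)\right) \left(-18 - 31\right) + 1389} = \sqrt{\left(3 - 12\right) \left(-49\right) + 1389} = \sqrt{\left(-9\right) \left(-49\right) + 1389} = \sqrt{441 + 1389} = \sqrt{1830}$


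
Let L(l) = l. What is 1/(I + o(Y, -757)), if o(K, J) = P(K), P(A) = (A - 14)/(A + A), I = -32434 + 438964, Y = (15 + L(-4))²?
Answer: 242/98380367 ≈ 2.4598e-6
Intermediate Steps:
Y = 121 (Y = (15 - 4)² = 11² = 121)
I = 406530
P(A) = (-14 + A)/(2*A) (P(A) = (-14 + A)/((2*A)) = (-14 + A)*(1/(2*A)) = (-14 + A)/(2*A))
o(K, J) = (-14 + K)/(2*K)
1/(I + o(Y, -757)) = 1/(406530 + (½)*(-14 + 121)/121) = 1/(406530 + (½)*(1/121)*107) = 1/(406530 + 107/242) = 1/(98380367/242) = 242/98380367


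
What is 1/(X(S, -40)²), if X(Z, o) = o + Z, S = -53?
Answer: 1/8649 ≈ 0.00011562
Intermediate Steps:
X(Z, o) = Z + o
1/(X(S, -40)²) = 1/((-53 - 40)²) = 1/((-93)²) = 1/8649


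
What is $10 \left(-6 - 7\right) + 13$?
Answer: $-117$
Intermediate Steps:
$10 \left(-6 - 7\right) + 13 = 10 \left(-13\right) + 13 = -130 + 13 = -117$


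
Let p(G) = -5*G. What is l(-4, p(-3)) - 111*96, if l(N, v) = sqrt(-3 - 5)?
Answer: -10656 + 2*I*sqrt(2) ≈ -10656.0 + 2.8284*I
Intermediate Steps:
l(N, v) = 2*I*sqrt(2) (l(N, v) = sqrt(-8) = 2*I*sqrt(2))
l(-4, p(-3)) - 111*96 = 2*I*sqrt(2) - 111*96 = 2*I*sqrt(2) - 10656 = -10656 + 2*I*sqrt(2)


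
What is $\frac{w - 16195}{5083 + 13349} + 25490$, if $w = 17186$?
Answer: $\frac{469832671}{18432} \approx 25490.0$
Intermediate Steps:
$\frac{w - 16195}{5083 + 13349} + 25490 = \frac{17186 - 16195}{5083 + 13349} + 25490 = \frac{991}{18432} + 25490 = \frac{469832671}{18432}$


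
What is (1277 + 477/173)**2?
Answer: 49017074404/29929 ≈ 1.6378e+6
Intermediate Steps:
(1277 + 477/173)**2 = (221398/173)**2 = 49017074404/29929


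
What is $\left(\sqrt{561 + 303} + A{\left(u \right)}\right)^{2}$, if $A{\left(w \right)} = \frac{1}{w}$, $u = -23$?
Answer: $\frac{457057}{529} - \frac{24 \sqrt{6}}{23} \approx 861.45$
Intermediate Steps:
$\left(\sqrt{561 + 303} + A{\left(u \right)}\right)^{2} = \left(\sqrt{561 + 303} + \frac{1}{-23}\right)^{2} = \left(\sqrt{864} - \frac{1}{23}\right)^{2} = \left(12 \sqrt{6} - \frac{1}{23}\right)^{2} = \left(- \frac{1}{23} + 12 \sqrt{6}\right)^{2}$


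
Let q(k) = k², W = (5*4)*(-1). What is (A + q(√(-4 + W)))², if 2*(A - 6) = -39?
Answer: 5625/4 ≈ 1406.3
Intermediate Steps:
A = -27/2 (A = 6 + (½)*(-39) = 6 - 39/2 = -27/2 ≈ -13.500)
W = -20 (W = 20*(-1) = -20)
(A + q(√(-4 + W)))² = (-27/2 + (√(-4 - 20))²)² = (-27/2 + (√(-24))²)² = (-27/2 + (2*I*√6)²)² = (-27/2 - 24)² = (-75/2)² = 5625/4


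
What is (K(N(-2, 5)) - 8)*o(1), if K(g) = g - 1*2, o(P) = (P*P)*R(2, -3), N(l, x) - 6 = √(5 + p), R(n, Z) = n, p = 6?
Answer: -8 + 2*√11 ≈ -1.3668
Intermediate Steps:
N(l, x) = 6 + √11 (N(l, x) = 6 + √(5 + 6) = 6 + √11)
o(P) = 2*P² (o(P) = (P*P)*2 = P²*2 = 2*P²)
K(g) = -2 + g (K(g) = g - 2 = -2 + g)
(K(N(-2, 5)) - 8)*o(1) = ((-2 + (6 + √11)) - 8)*(2*1²) = ((4 + √11) - 8)*(2*1) = (-4 + √11)*2 = -8 + 2*√11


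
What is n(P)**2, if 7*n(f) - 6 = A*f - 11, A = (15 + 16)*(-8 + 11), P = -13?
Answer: 1473796/49 ≈ 30077.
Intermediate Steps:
A = 93 (A = 31*3 = 93)
n(f) = -5/7 + 93*f/7 (n(f) = 6/7 + (93*f - 11)/7 = 6/7 + (-11 + 93*f)/7 = 6/7 + (-11/7 + 93*f/7) = -5/7 + 93*f/7)
n(P)**2 = (-5/7 + (93/7)*(-13))**2 = (-5/7 - 1209/7)**2 = (-1214/7)**2 = 1473796/49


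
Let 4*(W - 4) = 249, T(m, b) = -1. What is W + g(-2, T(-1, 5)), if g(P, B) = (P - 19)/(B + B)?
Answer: 307/4 ≈ 76.750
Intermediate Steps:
g(P, B) = (-19 + P)/(2*B) (g(P, B) = (-19 + P)/((2*B)) = (-19 + P)*(1/(2*B)) = (-19 + P)/(2*B))
W = 265/4 (W = 4 + (¼)*249 = 4 + 249/4 = 265/4 ≈ 66.250)
W + g(-2, T(-1, 5)) = 265/4 + (½)*(-19 - 2)/(-1) = 265/4 + (½)*(-1)*(-21) = 265/4 + 21/2 = 307/4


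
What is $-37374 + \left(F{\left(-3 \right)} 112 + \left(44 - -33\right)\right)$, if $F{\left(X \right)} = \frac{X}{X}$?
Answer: $-37185$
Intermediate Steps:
$F{\left(X \right)} = 1$
$-37374 + \left(F{\left(-3 \right)} 112 + \left(44 - -33\right)\right) = -37374 + \left(1 \cdot 112 + \left(44 - -33\right)\right) = -37374 + \left(112 + \left(44 + 33\right)\right) = -37374 + \left(112 + 77\right) = -37374 + 189 = -37185$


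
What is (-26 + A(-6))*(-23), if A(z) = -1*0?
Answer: 598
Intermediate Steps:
A(z) = 0
(-26 + A(-6))*(-23) = (-26 + 0)*(-23) = -26*(-23) = 598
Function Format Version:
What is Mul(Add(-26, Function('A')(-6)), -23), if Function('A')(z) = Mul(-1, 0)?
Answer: 598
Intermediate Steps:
Function('A')(z) = 0
Mul(Add(-26, Function('A')(-6)), -23) = Mul(Add(-26, 0), -23) = Mul(-26, -23) = 598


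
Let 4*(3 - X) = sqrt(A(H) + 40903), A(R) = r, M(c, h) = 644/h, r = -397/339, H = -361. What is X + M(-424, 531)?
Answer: 2237/531 - sqrt(1175119770)/678 ≈ -46.348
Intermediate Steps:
r = -397/339 (r = -397*1/339 = -397/339 ≈ -1.1711)
A(R) = -397/339
X = 3 - sqrt(1175119770)/678 (X = 3 - sqrt(-397/339 + 40903)/4 = 3 - sqrt(1175119770)/678 ≈ -47.560)
X + M(-424, 531) = (3 - sqrt(1175119770)/678) + 644/531 = 2237/531 - sqrt(1175119770)/678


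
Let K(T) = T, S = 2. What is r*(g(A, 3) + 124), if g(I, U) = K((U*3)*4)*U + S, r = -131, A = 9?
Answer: -30654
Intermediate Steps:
g(I, U) = 2 + 12*U² (g(I, U) = ((U*3)*4)*U + 2 = ((3*U)*4)*U + 2 = (12*U)*U + 2 = 12*U² + 2 = 2 + 12*U²)
r*(g(A, 3) + 124) = -131*((2 + 12*3²) + 124) = -131*((2 + 12*9) + 124) = -131*((2 + 108) + 124) = -131*(110 + 124) = -131*234 = -30654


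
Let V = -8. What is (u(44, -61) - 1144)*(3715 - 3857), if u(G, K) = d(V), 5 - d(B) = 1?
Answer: 161880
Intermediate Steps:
d(B) = 4 (d(B) = 5 - 1*1 = 5 - 1 = 4)
u(G, K) = 4
(u(44, -61) - 1144)*(3715 - 3857) = (4 - 1144)*(3715 - 3857) = -1140*(-142) = 161880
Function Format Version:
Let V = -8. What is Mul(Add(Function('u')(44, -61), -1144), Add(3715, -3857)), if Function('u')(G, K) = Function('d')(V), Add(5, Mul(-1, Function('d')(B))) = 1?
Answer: 161880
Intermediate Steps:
Function('d')(B) = 4 (Function('d')(B) = Add(5, Mul(-1, 1)) = Add(5, -1) = 4)
Function('u')(G, K) = 4
Mul(Add(Function('u')(44, -61), -1144), Add(3715, -3857)) = Mul(Add(4, -1144), Add(3715, -3857)) = Mul(-1140, -142) = 161880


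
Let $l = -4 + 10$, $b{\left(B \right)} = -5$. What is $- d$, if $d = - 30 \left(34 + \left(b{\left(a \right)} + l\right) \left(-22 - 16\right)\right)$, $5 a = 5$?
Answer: $-120$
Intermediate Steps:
$a = 1$ ($a = \frac{1}{5} \cdot 5 = 1$)
$l = 6$
$d = 120$ ($d = - 30 \left(34 + \left(-5 + 6\right) \left(-22 - 16\right)\right) = - 30 \left(34 + 1 \left(-38\right)\right) = - 30 \left(34 - 38\right) = \left(-30\right) \left(-4\right) = 120$)
$- d = \left(-1\right) 120 = -120$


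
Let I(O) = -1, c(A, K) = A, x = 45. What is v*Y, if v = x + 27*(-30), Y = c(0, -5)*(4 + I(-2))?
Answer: 0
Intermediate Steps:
Y = 0 (Y = 0*(4 - 1) = 0*3 = 0)
v = -765 (v = 45 + 27*(-30) = 45 - 810 = -765)
v*Y = -765*0 = 0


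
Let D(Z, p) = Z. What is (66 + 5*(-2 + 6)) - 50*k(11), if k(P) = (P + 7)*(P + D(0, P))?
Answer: -9814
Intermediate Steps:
k(P) = P*(7 + P) (k(P) = (P + 7)*(P + 0) = (7 + P)*P = P*(7 + P))
(66 + 5*(-2 + 6)) - 50*k(11) = (66 + 5*(-2 + 6)) - 550*(7 + 11) = (66 + 5*4) - 550*18 = (66 + 20) - 50*198 = 86 - 9900 = -9814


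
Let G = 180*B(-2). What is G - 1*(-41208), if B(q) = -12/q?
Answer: 42288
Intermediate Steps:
G = 1080 (G = 180*(-12/(-2)) = 180*(-12*(-½)) = 180*6 = 1080)
G - 1*(-41208) = 1080 - 1*(-41208) = 1080 + 41208 = 42288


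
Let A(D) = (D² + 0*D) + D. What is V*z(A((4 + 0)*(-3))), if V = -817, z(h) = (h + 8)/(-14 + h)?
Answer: -57190/59 ≈ -969.32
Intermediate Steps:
A(D) = D + D² (A(D) = (D² + 0) + D = D² + D = D + D²)
z(h) = (8 + h)/(-14 + h)
V*z(A((4 + 0)*(-3))) = -817*(8 + ((4 + 0)*(-3))*(1 + (4 + 0)*(-3)))/(-14 + ((4 + 0)*(-3))*(1 + (4 + 0)*(-3))) = -817*(8 + (4*(-3))*(1 + 4*(-3)))/(-14 + (4*(-3))*(1 + 4*(-3))) = -817*(8 - 12*(1 - 12))/(-14 - 12*(1 - 12)) = -817*(8 - 12*(-11))/(-14 - 12*(-11)) = -817*(8 + 132)/(-14 + 132) = -817*140/118 = -817*70/59 = -57190/59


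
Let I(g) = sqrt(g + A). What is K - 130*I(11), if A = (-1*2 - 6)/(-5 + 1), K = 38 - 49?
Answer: -11 - 130*sqrt(13) ≈ -479.72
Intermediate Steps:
K = -11
A = 2 (A = (-2 - 6)/(-4) = -8*(-1/4) = 2)
I(g) = sqrt(2 + g) (I(g) = sqrt(g + 2) = sqrt(2 + g))
K - 130*I(11) = -11 - 130*sqrt(2 + 11) = -11 - 130*sqrt(13)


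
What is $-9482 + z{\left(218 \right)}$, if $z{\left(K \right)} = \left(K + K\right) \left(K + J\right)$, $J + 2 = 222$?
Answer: $181486$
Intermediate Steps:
$J = 220$ ($J = -2 + 222 = 220$)
$z{\left(K \right)} = 2 K \left(220 + K\right)$ ($z{\left(K \right)} = \left(K + K\right) \left(K + 220\right) = 2 K \left(220 + K\right)$)
$-9482 + z{\left(218 \right)} = -9482 + 2 \cdot 218 \left(220 + 218\right) = -9482 + 2 \cdot 218 \cdot 438 = -9482 + 190968 = 181486$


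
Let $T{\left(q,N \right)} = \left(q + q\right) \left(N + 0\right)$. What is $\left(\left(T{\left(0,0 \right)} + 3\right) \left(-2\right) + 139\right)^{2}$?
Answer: $17689$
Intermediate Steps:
$T{\left(q,N \right)} = 2 N q$ ($T{\left(q,N \right)} = 2 q N = 2 N q$)
$\left(\left(T{\left(0,0 \right)} + 3\right) \left(-2\right) + 139\right)^{2} = \left(\left(2 \cdot 0 \cdot 0 + 3\right) \left(-2\right) + 139\right)^{2} = \left(\left(0 + 3\right) \left(-2\right) + 139\right)^{2} = \left(3 \left(-2\right) + 139\right)^{2} = \left(-6 + 139\right)^{2} = 133^{2} = 17689$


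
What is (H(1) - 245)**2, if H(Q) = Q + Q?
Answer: 59049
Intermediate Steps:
H(Q) = 2*Q
(H(1) - 245)**2 = (2*1 - 245)**2 = (2 - 245)**2 = (-243)**2 = 59049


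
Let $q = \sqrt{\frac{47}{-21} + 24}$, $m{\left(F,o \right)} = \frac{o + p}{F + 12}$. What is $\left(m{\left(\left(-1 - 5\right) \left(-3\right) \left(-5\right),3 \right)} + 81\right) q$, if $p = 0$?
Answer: $\frac{2105 \sqrt{9597}}{546} \approx 377.68$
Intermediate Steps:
$m{\left(F,o \right)} = \frac{o}{12 + F}$ ($m{\left(F,o \right)} = \frac{o + 0}{F + 12} = \frac{o}{12 + F}$)
$q = \frac{\sqrt{9597}}{21}$ ($q = \sqrt{47 \left(- \frac{1}{21}\right) + 24} = \sqrt{- \frac{47}{21} + 24} = \sqrt{\frac{457}{21}} = \frac{\sqrt{9597}}{21} \approx 4.665$)
$\left(m{\left(\left(-1 - 5\right) \left(-3\right) \left(-5\right),3 \right)} + 81\right) q = \left(\frac{3}{12 + \left(-1 - 5\right) \left(-3\right) \left(-5\right)} + 81\right) \frac{\sqrt{9597}}{21} = \left(\frac{3}{12 + \left(-6\right) \left(-3\right) \left(-5\right)} + 81\right) \frac{\sqrt{9597}}{21} = \left(\frac{3}{12 + 18 \left(-5\right)} + 81\right) \frac{\sqrt{9597}}{21} = \left(\frac{3}{12 - 90} + 81\right) \frac{\sqrt{9597}}{21} = \left(\frac{3}{-78} + 81\right) \frac{\sqrt{9597}}{21} = \left(3 \left(- \frac{1}{78}\right) + 81\right) \frac{\sqrt{9597}}{21} = \left(- \frac{1}{26} + 81\right) \frac{\sqrt{9597}}{21} = \frac{2105 \frac{\sqrt{9597}}{21}}{26} = \frac{2105 \sqrt{9597}}{546}$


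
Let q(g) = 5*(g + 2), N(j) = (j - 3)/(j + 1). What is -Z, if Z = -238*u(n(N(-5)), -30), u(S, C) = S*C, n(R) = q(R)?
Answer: -142800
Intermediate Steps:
N(j) = (-3 + j)/(1 + j)
q(g) = 10 + 5*g (q(g) = 5*(2 + g) = 10 + 5*g)
n(R) = 10 + 5*R
u(S, C) = C*S
Z = 142800 (Z = -(-7140)*(10 + 5*((-3 - 5)/(1 - 5))) = -(-7140)*(10 + 5*(-8/(-4))) = -(-7140)*(10 + 5*(-¼*(-8))) = -(-7140)*(10 + 5*2) = -(-7140)*(10 + 10) = -(-7140)*20 = -238*(-600) = 142800)
-Z = -1*142800 = -142800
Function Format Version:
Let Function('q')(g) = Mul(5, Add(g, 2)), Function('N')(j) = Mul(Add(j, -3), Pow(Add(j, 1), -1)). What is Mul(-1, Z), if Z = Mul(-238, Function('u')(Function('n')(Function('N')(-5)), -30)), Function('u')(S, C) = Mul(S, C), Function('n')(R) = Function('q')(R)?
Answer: -142800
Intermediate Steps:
Function('N')(j) = Mul(Pow(Add(1, j), -1), Add(-3, j)) (Function('N')(j) = Mul(Add(-3, j), Pow(Add(1, j), -1)) = Mul(Pow(Add(1, j), -1), Add(-3, j)))
Function('q')(g) = Add(10, Mul(5, g)) (Function('q')(g) = Mul(5, Add(2, g)) = Add(10, Mul(5, g)))
Function('n')(R) = Add(10, Mul(5, R))
Function('u')(S, C) = Mul(C, S)
Z = 142800 (Z = Mul(-238, Mul(-30, Add(10, Mul(5, Mul(Pow(Add(1, -5), -1), Add(-3, -5)))))) = Mul(-238, Mul(-30, Add(10, Mul(5, Mul(Pow(-4, -1), -8))))) = Mul(-238, Mul(-30, Add(10, Mul(5, Mul(Rational(-1, 4), -8))))) = Mul(-238, Mul(-30, Add(10, Mul(5, 2)))) = Mul(-238, Mul(-30, Add(10, 10))) = Mul(-238, Mul(-30, 20)) = Mul(-238, -600) = 142800)
Mul(-1, Z) = Mul(-1, 142800) = -142800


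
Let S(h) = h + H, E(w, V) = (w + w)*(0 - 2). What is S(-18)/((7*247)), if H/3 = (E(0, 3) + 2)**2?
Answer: -6/1729 ≈ -0.0034702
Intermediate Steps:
E(w, V) = -4*w (E(w, V) = (2*w)*(-2) = -4*w)
H = 12 (H = 3*(-4*0 + 2)**2 = 3*(0 + 2)**2 = 3*2**2 = 3*4 = 12)
S(h) = 12 + h (S(h) = h + 12 = 12 + h)
S(-18)/((7*247)) = (12 - 18)/((7*247)) = -6/1729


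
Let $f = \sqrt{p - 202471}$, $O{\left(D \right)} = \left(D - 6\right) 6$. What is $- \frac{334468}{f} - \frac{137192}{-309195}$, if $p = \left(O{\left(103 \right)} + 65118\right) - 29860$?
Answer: $\frac{137192}{309195} + \frac{334468 i \sqrt{166631}}{166631} \approx 0.44371 + 819.36 i$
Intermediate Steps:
$O{\left(D \right)} = -36 + 6 D$ ($O{\left(D \right)} = \left(-6 + D\right) 6 = -36 + 6 D$)
$p = 35840$ ($p = \left(\left(-36 + 6 \cdot 103\right) + 65118\right) - 29860 = \left(\left(-36 + 618\right) + 65118\right) - 29860 = \left(582 + 65118\right) - 29860 = 65700 - 29860 = 35840$)
$f = i \sqrt{166631}$ ($f = \sqrt{35840 - 202471} = \sqrt{-166631} = i \sqrt{166631} \approx 408.2 i$)
$- \frac{334468}{f} - \frac{137192}{-309195} = - \frac{334468}{i \sqrt{166631}} - \frac{137192}{-309195} = - 334468 \left(- \frac{i \sqrt{166631}}{166631}\right) - - \frac{137192}{309195} = \frac{334468 i \sqrt{166631}}{166631} + \frac{137192}{309195} = \frac{137192}{309195} + \frac{334468 i \sqrt{166631}}{166631}$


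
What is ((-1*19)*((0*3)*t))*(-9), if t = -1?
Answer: 0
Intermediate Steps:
((-1*19)*((0*3)*t))*(-9) = ((-1*19)*((0*3)*(-1)))*(-9) = -0*(-1)*(-9) = -19*0*(-9) = 0*(-9) = 0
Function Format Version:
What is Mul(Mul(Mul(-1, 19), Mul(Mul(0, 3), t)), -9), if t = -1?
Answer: 0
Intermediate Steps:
Mul(Mul(Mul(-1, 19), Mul(Mul(0, 3), t)), -9) = Mul(Mul(Mul(-1, 19), Mul(Mul(0, 3), -1)), -9) = Mul(Mul(-19, Mul(0, -1)), -9) = Mul(Mul(-19, 0), -9) = Mul(0, -9) = 0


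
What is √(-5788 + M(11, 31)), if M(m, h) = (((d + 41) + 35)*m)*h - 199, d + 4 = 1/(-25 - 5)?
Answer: √16698270/30 ≈ 136.21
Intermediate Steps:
d = -121/30 (d = -4 + 1/(-25 - 5) = -4 + 1/(-30) = -4 - 1/30 = -121/30 ≈ -4.0333)
M(m, h) = -199 + 2159*h*m/30 (M(m, h) = (((-121/30 + 41) + 35)*m)*h - 199 = ((1109/30 + 35)*m)*h - 199 = (2159*m/30)*h - 199 = 2159*h*m/30 - 199 = -199 + 2159*h*m/30)
√(-5788 + M(11, 31)) = √(-5788 + (-199 + (2159/30)*31*11)) = √(-5788 + (-199 + 736219/30)) = √(-5788 + 730249/30) = √(556609/30) = √16698270/30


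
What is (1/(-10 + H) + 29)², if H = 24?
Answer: 165649/196 ≈ 845.15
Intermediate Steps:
(1/(-10 + H) + 29)² = (1/(-10 + 24) + 29)² = (1/14 + 29)² = (407/14)² = 165649/196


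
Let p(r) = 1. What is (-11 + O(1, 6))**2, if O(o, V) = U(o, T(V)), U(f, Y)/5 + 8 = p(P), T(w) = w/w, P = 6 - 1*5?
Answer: 2116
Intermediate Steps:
P = 1 (P = 6 - 5 = 1)
T(w) = 1
U(f, Y) = -35 (U(f, Y) = -40 + 5*1 = -40 + 5 = -35)
O(o, V) = -35
(-11 + O(1, 6))**2 = (-11 - 35)**2 = (-46)**2 = 2116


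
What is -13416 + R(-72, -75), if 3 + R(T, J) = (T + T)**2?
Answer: 7317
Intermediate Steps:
R(T, J) = -3 + 4*T**2 (R(T, J) = -3 + (T + T)**2 = -3 + (2*T)**2 = -3 + 4*T**2)
-13416 + R(-72, -75) = -13416 + (-3 + 4*(-72)**2) = -13416 + (-3 + 4*5184) = -13416 + (-3 + 20736) = -13416 + 20733 = 7317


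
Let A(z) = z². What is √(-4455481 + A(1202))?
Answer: I*√3010677 ≈ 1735.1*I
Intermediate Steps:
√(-4455481 + A(1202)) = √(-4455481 + 1202²) = √(-4455481 + 1444804) = √(-3010677) = I*√3010677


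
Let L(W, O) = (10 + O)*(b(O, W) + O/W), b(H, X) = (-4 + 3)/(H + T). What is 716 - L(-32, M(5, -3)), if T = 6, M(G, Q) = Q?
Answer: 68897/96 ≈ 717.68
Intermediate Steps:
b(H, X) = -1/(6 + H) (b(H, X) = (-4 + 3)/(H + 6) = -1/(6 + H))
L(W, O) = (10 + O)*(-1/(6 + O) + O/W)
716 - L(-32, M(5, -3)) = 716 - (10 - 3)*(-1*(-32) - 3*(6 - 3))/((-32)*(6 - 3)) = 716 - (-1)*7*(32 - 3*3)/(32*3) = 716 - (-1)*7*(32 - 9)/(32*3) = 716 - (-1)*7*23/(32*3) = 716 - 1*(-161/96) = 716 + 161/96 = 68897/96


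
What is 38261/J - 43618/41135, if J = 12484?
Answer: 1029339123/513529340 ≈ 2.0044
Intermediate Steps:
38261/J - 43618/41135 = 38261/12484 - 43618/41135 = 1029339123/513529340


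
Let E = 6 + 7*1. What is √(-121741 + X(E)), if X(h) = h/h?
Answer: 2*I*√30435 ≈ 348.91*I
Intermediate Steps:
E = 13 (E = 6 + 7 = 13)
X(h) = 1
√(-121741 + X(E)) = √(-121741 + 1) = √(-121740) = 2*I*√30435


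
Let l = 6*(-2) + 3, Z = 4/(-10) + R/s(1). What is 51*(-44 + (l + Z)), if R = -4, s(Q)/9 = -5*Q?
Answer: -40783/15 ≈ -2718.9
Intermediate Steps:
s(Q) = -45*Q (s(Q) = 9*(-5*Q) = -45*Q)
Z = -14/45 (Z = 4/(-10) - 4/((-45*1)) = 4*(-⅒) - 4/(-45) = -⅖ - 4*(-1/45) = -⅖ + 4/45 = -14/45 ≈ -0.31111)
l = -9 (l = -12 + 3 = -9)
51*(-44 + (l + Z)) = 51*(-44 + (-9 - 14/45)) = 51*(-44 - 419/45) = 51*(-2399/45) = -40783/15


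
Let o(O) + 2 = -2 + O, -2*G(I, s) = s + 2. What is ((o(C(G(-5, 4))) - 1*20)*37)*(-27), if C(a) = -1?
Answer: 24975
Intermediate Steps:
G(I, s) = -1 - s/2 (G(I, s) = -(s + 2)/2 = -(2 + s)/2 = -1 - s/2)
o(O) = -4 + O (o(O) = -2 + (-2 + O) = -4 + O)
((o(C(G(-5, 4))) - 1*20)*37)*(-27) = (((-4 - 1) - 1*20)*37)*(-27) = ((-5 - 20)*37)*(-27) = -25*37*(-27) = -925*(-27) = 24975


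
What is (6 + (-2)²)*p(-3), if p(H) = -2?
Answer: -20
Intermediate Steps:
(6 + (-2)²)*p(-3) = (6 + (-2)²)*(-2) = (6 + 4)*(-2) = 10*(-2) = -20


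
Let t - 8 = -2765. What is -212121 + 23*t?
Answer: -275532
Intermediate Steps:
t = -2757 (t = 8 - 2765 = -2757)
-212121 + 23*t = -212121 + 23*(-2757) = -212121 - 63411 = -275532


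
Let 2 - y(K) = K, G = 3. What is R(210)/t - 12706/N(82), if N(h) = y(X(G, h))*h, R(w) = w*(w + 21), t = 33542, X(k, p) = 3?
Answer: 107540618/687611 ≈ 156.40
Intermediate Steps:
R(w) = w*(21 + w)
y(K) = 2 - K
N(h) = -h (N(h) = (2 - 1*3)*h = (2 - 3)*h = -h)
R(210)/t - 12706/N(82) = (210*(21 + 210))/33542 - 12706/((-1*82)) = (210*231)*(1/33542) - 12706/(-82) = 48510*(1/33542) - 12706*(-1/82) = 24255/16771 + 6353/41 = 107540618/687611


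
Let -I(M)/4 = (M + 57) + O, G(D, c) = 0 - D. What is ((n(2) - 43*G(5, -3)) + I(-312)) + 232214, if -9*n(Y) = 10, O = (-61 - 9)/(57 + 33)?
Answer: 233451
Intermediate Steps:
O = -7/9 (O = -70/90 = -70*1/90 = -7/9 ≈ -0.77778)
n(Y) = -10/9 (n(Y) = -⅑*10 = -10/9)
G(D, c) = -D
I(M) = -2024/9 - 4*M (I(M) = -4*((M + 57) - 7/9) = -4*((57 + M) - 7/9) = -4*(506/9 + M) = -2024/9 - 4*M)
((n(2) - 43*G(5, -3)) + I(-312)) + 232214 = ((-10/9 - (-43)*5) + (-2024/9 - 4*(-312))) + 232214 = ((-10/9 - 43*(-5)) + (-2024/9 + 1248)) + 232214 = ((-10/9 + 215) + 9208/9) + 232214 = (1925/9 + 9208/9) + 232214 = 1237 + 232214 = 233451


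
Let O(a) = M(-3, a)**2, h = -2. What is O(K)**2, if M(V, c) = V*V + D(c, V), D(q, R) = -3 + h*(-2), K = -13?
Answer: 10000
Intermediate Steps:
D(q, R) = 1 (D(q, R) = -3 - 2*(-2) = -3 + 4 = 1)
M(V, c) = 1 + V**2 (M(V, c) = V*V + 1 = V**2 + 1 = 1 + V**2)
O(a) = 100 (O(a) = (1 + (-3)**2)**2 = (1 + 9)**2 = 10**2 = 100)
O(K)**2 = 100**2 = 10000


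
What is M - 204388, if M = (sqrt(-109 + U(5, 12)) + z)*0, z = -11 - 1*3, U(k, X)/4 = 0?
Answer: -204388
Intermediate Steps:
U(k, X) = 0 (U(k, X) = 4*0 = 0)
z = -14 (z = -11 - 3 = -14)
M = 0 (M = (sqrt(-109 + 0) - 14)*0 = (sqrt(-109) - 14)*0 = (I*sqrt(109) - 14)*0 = (-14 + I*sqrt(109))*0 = 0)
M - 204388 = 0 - 204388 = -204388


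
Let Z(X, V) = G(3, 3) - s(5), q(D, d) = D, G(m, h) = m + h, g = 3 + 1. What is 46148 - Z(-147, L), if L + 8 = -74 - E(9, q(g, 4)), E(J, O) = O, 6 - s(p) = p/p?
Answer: 46147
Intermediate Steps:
g = 4
G(m, h) = h + m
s(p) = 5 (s(p) = 6 - p/p = 6 - 1*1 = 6 - 1 = 5)
L = -86 (L = -8 + (-74 - 1*4) = -8 + (-74 - 4) = -8 - 78 = -86)
Z(X, V) = 1 (Z(X, V) = (3 + 3) - 1*5 = 6 - 5 = 1)
46148 - Z(-147, L) = 46148 - 1*1 = 46148 - 1 = 46147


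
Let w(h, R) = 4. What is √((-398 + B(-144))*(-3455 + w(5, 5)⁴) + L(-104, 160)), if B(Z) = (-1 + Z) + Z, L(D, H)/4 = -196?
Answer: √2196929 ≈ 1482.2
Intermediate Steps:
L(D, H) = -784 (L(D, H) = 4*(-196) = -784)
B(Z) = -1 + 2*Z
√((-398 + B(-144))*(-3455 + w(5, 5)⁴) + L(-104, 160)) = √((-398 + (-1 + 2*(-144)))*(-3455 + 4⁴) - 784) = √((-398 + (-1 - 288))*(-3455 + 256) - 784) = √((-398 - 289)*(-3199) - 784) = √(-687*(-3199) - 784) = √(2197713 - 784) = √2196929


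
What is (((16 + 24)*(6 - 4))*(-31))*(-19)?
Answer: 47120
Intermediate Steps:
(((16 + 24)*(6 - 4))*(-31))*(-19) = ((40*2)*(-31))*(-19) = (80*(-31))*(-19) = -2480*(-19) = 47120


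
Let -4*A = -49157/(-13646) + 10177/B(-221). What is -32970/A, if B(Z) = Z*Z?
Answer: 87895947637680/2539752379 ≈ 34608.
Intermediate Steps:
B(Z) = Z²
A = -2539752379/2665937144 (A = -(-49157/(-13646) + 10177/((-221)²))/4 = -(-49157*(-1/13646) + 10177/48841)/4 = -(49157/13646 + 10177*(1/48841))/4 = -(49157/13646 + 10177/48841)/4 = -¼*2539752379/666484286 = -2539752379/2665937144 ≈ -0.95267)
-32970/A = -32970/(-2539752379/2665937144) = -32970*(-2665937144/2539752379) = 87895947637680/2539752379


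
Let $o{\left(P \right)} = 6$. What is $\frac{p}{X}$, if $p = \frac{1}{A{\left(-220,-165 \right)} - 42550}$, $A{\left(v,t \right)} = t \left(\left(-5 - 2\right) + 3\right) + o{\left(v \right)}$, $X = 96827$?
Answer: $- \frac{1}{4055502068} \approx -2.4658 \cdot 10^{-10}$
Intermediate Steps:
$A{\left(v,t \right)} = 6 - 4 t$ ($A{\left(v,t \right)} = t \left(\left(-5 - 2\right) + 3\right) + 6 = t \left(-7 + 3\right) + 6 = t \left(-4\right) + 6 = - 4 t + 6 = 6 - 4 t$)
$p = - \frac{1}{41884}$ ($p = \frac{1}{\left(6 - -660\right) - 42550} = \frac{1}{\left(6 + 660\right) - 42550} = \frac{1}{666 - 42550} = \frac{1}{-41884} = - \frac{1}{41884} \approx -2.3875 \cdot 10^{-5}$)
$\frac{p}{X} = - \frac{1}{41884 \cdot 96827} = \left(- \frac{1}{41884}\right) \frac{1}{96827} = - \frac{1}{4055502068}$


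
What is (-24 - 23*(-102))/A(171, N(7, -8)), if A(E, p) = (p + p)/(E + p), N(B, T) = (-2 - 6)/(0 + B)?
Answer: -1380429/8 ≈ -1.7255e+5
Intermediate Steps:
N(B, T) = -8/B
A(E, p) = 2*p/(E + p) (A(E, p) = (2*p)/(E + p) = 2*p/(E + p))
(-24 - 23*(-102))/A(171, N(7, -8)) = (-24 - 23*(-102))/((2*(-8/7)/(171 - 8/7))) = (-24 + 2346)/((2*(-8*⅐)/(171 - 8*⅐))) = 2322/((2*(-8/7)/(171 - 8/7))) = 2322/((2*(-8/7)/(1189/7))) = 2322/((2*(-8/7)*(7/1189))) = 2322/(-16/1189) = 2322*(-1189/16) = -1380429/8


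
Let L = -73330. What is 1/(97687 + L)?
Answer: 1/24357 ≈ 4.1056e-5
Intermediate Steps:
1/(97687 + L) = 1/(97687 - 73330) = 1/24357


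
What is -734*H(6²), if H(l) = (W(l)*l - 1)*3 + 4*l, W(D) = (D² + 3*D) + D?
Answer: -114255174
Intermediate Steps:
W(D) = D² + 4*D
H(l) = -3 + 4*l + 3*l²*(4 + l) (H(l) = ((l*(4 + l))*l - 1)*3 + 4*l = (l²*(4 + l) - 1)*3 + 4*l = (-1 + l²*(4 + l))*3 + 4*l = (-3 + 3*l²*(4 + l)) + 4*l = -3 + 4*l + 3*l²*(4 + l))
-734*H(6²) = -734*(-3 + 4*6² + 3*(6²)²*(4 + 6²)) = -734*(-3 + 4*36 + 3*36²*(4 + 36)) = -734*(-3 + 144 + 3*1296*40) = -734*(-3 + 144 + 155520) = -734*155661 = -114255174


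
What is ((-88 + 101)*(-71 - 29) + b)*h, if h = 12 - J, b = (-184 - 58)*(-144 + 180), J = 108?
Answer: 961152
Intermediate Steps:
b = -8712 (b = -242*36 = -8712)
h = -96 (h = 12 - 1*108 = 12 - 108 = -96)
((-88 + 101)*(-71 - 29) + b)*h = ((-88 + 101)*(-71 - 29) - 8712)*(-96) = (13*(-100) - 8712)*(-96) = (-1300 - 8712)*(-96) = -10012*(-96) = 961152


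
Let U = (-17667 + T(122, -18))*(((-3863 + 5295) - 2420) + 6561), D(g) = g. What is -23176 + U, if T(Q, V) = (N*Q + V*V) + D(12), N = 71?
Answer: -48335513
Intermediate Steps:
T(Q, V) = 12 + V² + 71*Q (T(Q, V) = (71*Q + V*V) + 12 = (71*Q + V²) + 12 = (V² + 71*Q) + 12 = 12 + V² + 71*Q)
U = -48312337 (U = (-17667 + (12 + (-18)² + 71*122))*(((-3863 + 5295) - 2420) + 6561) = (-17667 + (12 + 324 + 8662))*((1432 - 2420) + 6561) = (-17667 + 8998)*(-988 + 6561) = -8669*5573 = -48312337)
-23176 + U = -23176 - 48312337 = -48335513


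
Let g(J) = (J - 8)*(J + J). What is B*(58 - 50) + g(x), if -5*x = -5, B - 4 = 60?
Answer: 498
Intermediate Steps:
B = 64 (B = 4 + 60 = 64)
x = 1 (x = -⅕*(-5) = 1)
g(J) = 2*J*(-8 + J) (g(J) = (-8 + J)*(2*J) = 2*J*(-8 + J))
B*(58 - 50) + g(x) = 64*(58 - 50) + 2*1*(-8 + 1) = 64*8 + 2*1*(-7) = 512 - 14 = 498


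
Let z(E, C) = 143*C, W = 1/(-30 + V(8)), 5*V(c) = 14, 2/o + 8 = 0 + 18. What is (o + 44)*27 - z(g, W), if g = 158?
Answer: 815087/680 ≈ 1198.7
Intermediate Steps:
o = 1/5 (o = 2/(-8 + (0 + 18)) = 2/(-8 + 18) = 2/10 = 2*(1/10) = 1/5 ≈ 0.20000)
V(c) = 14/5 (V(c) = (1/5)*14 = 14/5)
W = -5/136 (W = 1/(-30 + 14/5) = 1/(-136/5) = -5/136 ≈ -0.036765)
(o + 44)*27 - z(g, W) = (1/5 + 44)*27 - 143*(-5)/136 = (221/5)*27 - 1*(-715/136) = 5967/5 + 715/136 = 815087/680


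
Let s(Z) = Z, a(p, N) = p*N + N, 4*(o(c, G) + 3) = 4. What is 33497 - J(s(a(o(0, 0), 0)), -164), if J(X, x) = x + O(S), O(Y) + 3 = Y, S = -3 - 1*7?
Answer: 33674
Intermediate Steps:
o(c, G) = -2 (o(c, G) = -3 + (¼)*4 = -3 + 1 = -2)
S = -10 (S = -3 - 7 = -10)
a(p, N) = N + N*p (a(p, N) = N*p + N = N + N*p)
O(Y) = -3 + Y
J(X, x) = -13 + x (J(X, x) = x + (-3 - 10) = x - 13 = -13 + x)
33497 - J(s(a(o(0, 0), 0)), -164) = 33497 - (-13 - 164) = 33497 - 1*(-177) = 33497 + 177 = 33674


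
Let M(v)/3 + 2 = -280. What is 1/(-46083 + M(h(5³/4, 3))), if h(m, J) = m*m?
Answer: -1/46929 ≈ -2.1309e-5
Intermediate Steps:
h(m, J) = m²
M(v) = -846 (M(v) = -6 + 3*(-280) = -6 - 840 = -846)
1/(-46083 + M(h(5³/4, 3))) = 1/(-46083 - 846) = 1/(-46929) = -1/46929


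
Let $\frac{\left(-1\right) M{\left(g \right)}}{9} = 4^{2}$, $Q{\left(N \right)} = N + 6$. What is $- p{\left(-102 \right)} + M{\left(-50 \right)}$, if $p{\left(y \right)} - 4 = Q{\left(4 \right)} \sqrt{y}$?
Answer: $-148 - 10 i \sqrt{102} \approx -148.0 - 100.99 i$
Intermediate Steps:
$Q{\left(N \right)} = 6 + N$
$M{\left(g \right)} = -144$ ($M{\left(g \right)} = - 9 \cdot 4^{2} = \left(-9\right) 16 = -144$)
$p{\left(y \right)} = 4 + 10 \sqrt{y}$ ($p{\left(y \right)} = 4 + \left(6 + 4\right) \sqrt{y} = 4 + 10 \sqrt{y}$)
$- p{\left(-102 \right)} + M{\left(-50 \right)} = - (4 + 10 \sqrt{-102}) - 144 = - (4 + 10 i \sqrt{102}) - 144 = \left(-4 - 10 i \sqrt{102}\right) - 144 = -148 - 10 i \sqrt{102}$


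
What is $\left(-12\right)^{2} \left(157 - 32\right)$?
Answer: $18000$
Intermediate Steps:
$\left(-12\right)^{2} \left(157 - 32\right) = 144 \cdot 125 = 18000$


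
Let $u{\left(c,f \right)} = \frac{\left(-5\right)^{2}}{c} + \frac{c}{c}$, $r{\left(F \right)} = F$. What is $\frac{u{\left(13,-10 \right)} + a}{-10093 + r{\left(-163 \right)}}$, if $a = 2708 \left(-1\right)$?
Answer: $\frac{17583}{66664} \approx 0.26376$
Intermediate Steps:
$a = -2708$
$u{\left(c,f \right)} = 1 + \frac{25}{c}$ ($u{\left(c,f \right)} = \frac{25}{c} + 1 = 1 + \frac{25}{c}$)
$\frac{u{\left(13,-10 \right)} + a}{-10093 + r{\left(-163 \right)}} = \frac{\frac{25 + 13}{13} - 2708}{-10093 - 163} = \frac{\frac{1}{13} \cdot 38 - 2708}{-10256} = \left(\frac{38}{13} - 2708\right) \left(- \frac{1}{10256}\right) = \left(- \frac{35166}{13}\right) \left(- \frac{1}{10256}\right) = \frac{17583}{66664}$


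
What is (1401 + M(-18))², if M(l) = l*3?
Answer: 1814409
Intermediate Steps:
M(l) = 3*l
(1401 + M(-18))² = (1401 + 3*(-18))² = (1401 - 54)² = 1347² = 1814409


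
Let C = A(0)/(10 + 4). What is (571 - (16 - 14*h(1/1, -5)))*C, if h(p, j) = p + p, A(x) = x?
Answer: 0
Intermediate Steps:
h(p, j) = 2*p
C = 0 (C = 0/(10 + 4) = 0/14 = 0*(1/14) = 0)
(571 - (16 - 14*h(1/1, -5)))*C = (571 - (16 - 28/1))*0 = (571 - (16 - 28))*0 = (571 - 1*(-12))*0 = (571 + 12)*0 = 583*0 = 0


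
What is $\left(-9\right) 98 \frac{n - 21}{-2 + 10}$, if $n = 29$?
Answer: $-882$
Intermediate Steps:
$\left(-9\right) 98 \frac{n - 21}{-2 + 10} = \left(-9\right) 98 \frac{29 - 21}{-2 + 10} = - 882 \cdot \frac{8}{8} = - 882 \cdot 8 \cdot \frac{1}{8} = \left(-882\right) 1 = -882$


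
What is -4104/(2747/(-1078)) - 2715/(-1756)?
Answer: 7776198777/4823732 ≈ 1612.1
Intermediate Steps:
-4104/(2747/(-1078)) - 2715/(-1756) = -4104/(2747*(-1/1078)) - 2715*(-1/1756) = -4104/(-2747/1078) + 2715/1756 = -4104*(-1078/2747) + 2715/1756 = 4424112/2747 + 2715/1756 = 7776198777/4823732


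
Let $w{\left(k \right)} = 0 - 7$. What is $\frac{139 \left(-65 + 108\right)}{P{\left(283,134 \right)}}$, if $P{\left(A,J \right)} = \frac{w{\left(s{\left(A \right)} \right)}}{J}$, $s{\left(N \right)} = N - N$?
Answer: $- \frac{800918}{7} \approx -1.1442 \cdot 10^{5}$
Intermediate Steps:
$s{\left(N \right)} = 0$
$w{\left(k \right)} = -7$ ($w{\left(k \right)} = 0 - 7 = -7$)
$P{\left(A,J \right)} = - \frac{7}{J}$
$\frac{139 \left(-65 + 108\right)}{P{\left(283,134 \right)}} = \frac{139 \left(-65 + 108\right)}{\left(-7\right) \frac{1}{134}} = \frac{139 \cdot 43}{\left(-7\right) \frac{1}{134}} = \frac{5977}{- \frac{7}{134}} = 5977 \left(- \frac{134}{7}\right) = - \frac{800918}{7}$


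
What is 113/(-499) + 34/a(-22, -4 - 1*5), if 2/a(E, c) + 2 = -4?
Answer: -51011/499 ≈ -102.23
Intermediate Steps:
a(E, c) = -1/3 (a(E, c) = 2/(-2 - 4) = 2/(-6) = 2*(-1/6) = -1/3)
113/(-499) + 34/a(-22, -4 - 1*5) = 113/(-499) + 34/(-1/3) = 113*(-1/499) + 34*(-3) = -113/499 - 102 = -51011/499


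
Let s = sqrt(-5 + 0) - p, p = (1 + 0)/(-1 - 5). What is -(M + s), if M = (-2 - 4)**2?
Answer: -217/6 - I*sqrt(5) ≈ -36.167 - 2.2361*I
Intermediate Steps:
M = 36 (M = (-6)**2 = 36)
p = -1/6 (p = 1/(-6) = 1*(-1/6) = -1/6 ≈ -0.16667)
s = 1/6 + I*sqrt(5) (s = sqrt(-5 + 0) - 1*(-1/6) = sqrt(-5) + 1/6 = I*sqrt(5) + 1/6 = 1/6 + I*sqrt(5) ≈ 0.16667 + 2.2361*I)
-(M + s) = -(36 + (1/6 + I*sqrt(5))) = -(217/6 + I*sqrt(5)) = -217/6 - I*sqrt(5)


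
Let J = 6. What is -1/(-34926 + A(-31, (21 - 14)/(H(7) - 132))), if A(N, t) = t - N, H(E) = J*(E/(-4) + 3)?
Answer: 249/8688869 ≈ 2.8657e-5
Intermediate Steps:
H(E) = 18 - 3*E/2 (H(E) = 6*(E/(-4) + 3) = 6*(E*(-¼) + 3) = 6*(-E/4 + 3) = 6*(3 - E/4) = 18 - 3*E/2)
-1/(-34926 + A(-31, (21 - 14)/(H(7) - 132))) = -1/(-34926 + ((21 - 14)/((18 - 3/2*7) - 132) - 1*(-31))) = -1/(-34926 + (7/((18 - 21/2) - 132) + 31)) = -1/(-34926 + (7/(15/2 - 132) + 31)) = -1/(-34926 + (7/(-249/2) + 31)) = -1/(-34926 + (7*(-2/249) + 31)) = -1/(-34926 + (-14/249 + 31)) = -1/(-34926 + 7705/249) = -1/(-8688869/249) = -1*(-249/8688869) = 249/8688869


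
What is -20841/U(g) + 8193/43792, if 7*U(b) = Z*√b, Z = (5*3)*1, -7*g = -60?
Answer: 8193/43792 - 48629*√105/150 ≈ -3321.8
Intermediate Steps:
g = 60/7 (g = -⅐*(-60) = 60/7 ≈ 8.5714)
Z = 15 (Z = 15*1 = 15)
U(b) = 15*√b/7 (U(b) = (15*√b)/7 = 15*√b/7)
-20841/U(g) + 8193/43792 = -20841*7*√105/450 + 8193/43792 = -48629*√105/150 + 8193/43792 = 8193/43792 - 48629*√105/150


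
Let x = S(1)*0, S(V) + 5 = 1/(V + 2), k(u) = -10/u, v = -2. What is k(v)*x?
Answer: 0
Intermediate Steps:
S(V) = -5 + 1/(2 + V) (S(V) = -5 + 1/(V + 2) = -5 + 1/(2 + V))
x = 0 (x = ((-9 - 5*1)/(2 + 1))*0 = ((-9 - 5)/3)*0 = ((1/3)*(-14))*0 = -14/3*0 = 0)
k(v)*x = -10/(-2)*0 = -10*(-1/2)*0 = 5*0 = 0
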